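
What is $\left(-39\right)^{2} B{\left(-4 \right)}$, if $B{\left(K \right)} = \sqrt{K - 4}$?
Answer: $3042 i \sqrt{2} \approx 4302.0 i$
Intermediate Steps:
$B{\left(K \right)} = \sqrt{-4 + K}$
$\left(-39\right)^{2} B{\left(-4 \right)} = \left(-39\right)^{2} \sqrt{-4 - 4} = 1521 \sqrt{-8} = 1521 \cdot 2 i \sqrt{2} = 3042 i \sqrt{2}$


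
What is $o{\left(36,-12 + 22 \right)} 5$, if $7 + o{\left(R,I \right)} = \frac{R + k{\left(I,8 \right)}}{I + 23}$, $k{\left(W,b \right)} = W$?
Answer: $- \frac{925}{33} \approx -28.03$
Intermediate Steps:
$o{\left(R,I \right)} = -7 + \frac{I + R}{23 + I}$ ($o{\left(R,I \right)} = -7 + \frac{R + I}{I + 23} = -7 + \frac{I + R}{23 + I}$)
$o{\left(36,-12 + 22 \right)} 5 = \frac{-161 + 36 - 6 \left(-12 + 22\right)}{23 + \left(-12 + 22\right)} 5 = \frac{-161 + 36 - 60}{23 + 10} \cdot 5 = \frac{-161 + 36 - 60}{33} \cdot 5 = \frac{1}{33} \left(-185\right) 5 = \left(- \frac{185}{33}\right) 5 = - \frac{925}{33}$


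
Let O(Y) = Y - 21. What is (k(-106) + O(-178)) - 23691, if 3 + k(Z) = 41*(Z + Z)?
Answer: -32585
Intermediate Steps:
O(Y) = -21 + Y
k(Z) = -3 + 82*Z (k(Z) = -3 + 41*(Z + Z) = -3 + 41*(2*Z) = -3 + 82*Z)
(k(-106) + O(-178)) - 23691 = ((-3 + 82*(-106)) + (-21 - 178)) - 23691 = ((-3 - 8692) - 199) - 23691 = (-8695 - 199) - 23691 = -8894 - 23691 = -32585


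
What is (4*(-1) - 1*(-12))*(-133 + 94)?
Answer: -312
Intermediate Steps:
(4*(-1) - 1*(-12))*(-133 + 94) = (-4 + 12)*(-39) = 8*(-39) = -312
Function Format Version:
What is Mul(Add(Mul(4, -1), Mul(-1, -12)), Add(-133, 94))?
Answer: -312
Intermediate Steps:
Mul(Add(Mul(4, -1), Mul(-1, -12)), Add(-133, 94)) = Mul(Add(-4, 12), -39) = Mul(8, -39) = -312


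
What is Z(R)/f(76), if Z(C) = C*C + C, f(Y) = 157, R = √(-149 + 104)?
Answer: -45/157 + 3*I*√5/157 ≈ -0.28662 + 0.042727*I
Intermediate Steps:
R = 3*I*√5 (R = √(-45) = 3*I*√5 ≈ 6.7082*I)
Z(C) = C + C² (Z(C) = C² + C = C + C²)
Z(R)/f(76) = ((3*I*√5)*(1 + 3*I*√5))/157 = (3*I*√5*(1 + 3*I*√5))*(1/157) = 3*I*√5*(1 + 3*I*√5)/157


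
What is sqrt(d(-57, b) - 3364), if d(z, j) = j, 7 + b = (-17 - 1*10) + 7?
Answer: I*sqrt(3391) ≈ 58.232*I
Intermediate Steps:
b = -27 (b = -7 + ((-17 - 1*10) + 7) = -7 + ((-17 - 10) + 7) = -7 + (-27 + 7) = -7 - 20 = -27)
sqrt(d(-57, b) - 3364) = sqrt(-27 - 3364) = sqrt(-3391) = I*sqrt(3391)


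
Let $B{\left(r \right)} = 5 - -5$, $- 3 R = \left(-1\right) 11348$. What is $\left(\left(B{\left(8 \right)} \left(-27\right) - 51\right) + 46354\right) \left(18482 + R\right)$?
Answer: $\frac{3074728202}{3} \approx 1.0249 \cdot 10^{9}$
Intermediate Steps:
$R = \frac{11348}{3}$ ($R = - \frac{\left(-1\right) 11348}{3} = \left(- \frac{1}{3}\right) \left(-11348\right) = \frac{11348}{3} \approx 3782.7$)
$B{\left(r \right)} = 10$ ($B{\left(r \right)} = 5 + 5 = 10$)
$\left(\left(B{\left(8 \right)} \left(-27\right) - 51\right) + 46354\right) \left(18482 + R\right) = \left(\left(10 \left(-27\right) - 51\right) + 46354\right) \left(18482 + \frac{11348}{3}\right) = \left(\left(-270 - 51\right) + 46354\right) \frac{66794}{3} = \left(-321 + 46354\right) \frac{66794}{3} = 46033 \cdot \frac{66794}{3} = \frac{3074728202}{3}$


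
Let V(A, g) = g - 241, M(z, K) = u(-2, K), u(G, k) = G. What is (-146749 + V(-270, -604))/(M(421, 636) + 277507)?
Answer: -147594/277505 ≈ -0.53186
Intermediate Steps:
M(z, K) = -2
V(A, g) = -241 + g
(-146749 + V(-270, -604))/(M(421, 636) + 277507) = (-146749 + (-241 - 604))/(-2 + 277507) = (-146749 - 845)/277505 = -147594*1/277505 = -147594/277505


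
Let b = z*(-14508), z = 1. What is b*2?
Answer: -29016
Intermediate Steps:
b = -14508 (b = 1*(-14508) = -14508)
b*2 = -14508*2 = -29016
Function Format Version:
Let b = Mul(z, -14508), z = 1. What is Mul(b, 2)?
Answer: -29016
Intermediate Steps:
b = -14508 (b = Mul(1, -14508) = -14508)
Mul(b, 2) = Mul(-14508, 2) = -29016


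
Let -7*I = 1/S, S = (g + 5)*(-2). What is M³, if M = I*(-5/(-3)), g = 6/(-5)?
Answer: 15625/508169592 ≈ 3.0748e-5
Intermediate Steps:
g = -6/5 (g = 6*(-⅕) = -6/5 ≈ -1.2000)
S = -38/5 (S = (-6/5 + 5)*(-2) = (19/5)*(-2) = -38/5 ≈ -7.6000)
I = 5/266 (I = -1/(7*(-38/5)) = -⅐*(-5/38) = 5/266 ≈ 0.018797)
M = 25/798 (M = 5*(-5/(-3))/266 = 5*(-5*(-⅓))/266 = (5/266)*(5/3) = 25/798 ≈ 0.031328)
M³ = (25/798)³ = 15625/508169592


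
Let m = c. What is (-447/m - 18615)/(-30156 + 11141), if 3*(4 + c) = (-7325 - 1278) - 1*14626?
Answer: 144209958/147309205 ≈ 0.97896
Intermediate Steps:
c = -7747 (c = -4 + ((-7325 - 1278) - 1*14626)/3 = -4 + (-8603 - 14626)/3 = -4 + (1/3)*(-23229) = -4 - 7743 = -7747)
m = -7747
(-447/m - 18615)/(-30156 + 11141) = (-447/(-7747) - 18615)/(-30156 + 11141) = (-447*(-1/7747) - 18615)/(-19015) = (447/7747 - 18615)*(-1/19015) = -144209958/7747*(-1/19015) = 144209958/147309205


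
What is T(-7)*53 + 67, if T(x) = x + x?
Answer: -675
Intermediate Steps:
T(x) = 2*x
T(-7)*53 + 67 = (2*(-7))*53 + 67 = -14*53 + 67 = -742 + 67 = -675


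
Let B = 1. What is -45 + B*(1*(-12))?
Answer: -57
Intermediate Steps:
-45 + B*(1*(-12)) = -45 + 1*(1*(-12)) = -45 + 1*(-12) = -45 - 12 = -57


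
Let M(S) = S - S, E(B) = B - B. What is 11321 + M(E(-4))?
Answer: 11321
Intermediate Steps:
E(B) = 0
M(S) = 0
11321 + M(E(-4)) = 11321 + 0 = 11321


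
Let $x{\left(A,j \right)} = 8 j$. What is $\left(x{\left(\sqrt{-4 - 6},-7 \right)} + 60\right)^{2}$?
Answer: $16$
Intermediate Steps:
$\left(x{\left(\sqrt{-4 - 6},-7 \right)} + 60\right)^{2} = \left(8 \left(-7\right) + 60\right)^{2} = \left(-56 + 60\right)^{2} = 4^{2} = 16$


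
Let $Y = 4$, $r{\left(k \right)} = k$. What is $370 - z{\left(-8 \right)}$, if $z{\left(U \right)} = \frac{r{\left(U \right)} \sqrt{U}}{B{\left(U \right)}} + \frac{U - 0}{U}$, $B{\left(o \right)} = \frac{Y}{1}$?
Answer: $369 + 4 i \sqrt{2} \approx 369.0 + 5.6569 i$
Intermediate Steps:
$B{\left(o \right)} = 4$ ($B{\left(o \right)} = \frac{4}{1} = 4 \cdot 1 = 4$)
$z{\left(U \right)} = 1 + \frac{U^{\frac{3}{2}}}{4}$ ($z{\left(U \right)} = \frac{U \sqrt{U}}{4} + \frac{U - 0}{U} = U^{\frac{3}{2}} \cdot \frac{1}{4} + \frac{U + 0}{U} = \frac{U^{\frac{3}{2}}}{4} + \frac{U}{U} = \frac{U^{\frac{3}{2}}}{4} + 1 = 1 + \frac{U^{\frac{3}{2}}}{4}$)
$370 - z{\left(-8 \right)} = 370 - \left(1 + \frac{\left(-8\right)^{\frac{3}{2}}}{4}\right) = 370 - \left(1 + \frac{\left(-16\right) i \sqrt{2}}{4}\right) = 370 - \left(1 - 4 i \sqrt{2}\right) = 369 + 4 i \sqrt{2}$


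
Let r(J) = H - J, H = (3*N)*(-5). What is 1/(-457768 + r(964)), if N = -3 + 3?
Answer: -1/458732 ≈ -2.1799e-6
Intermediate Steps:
N = 0
H = 0 (H = (3*0)*(-5) = 0*(-5) = 0)
r(J) = -J (r(J) = 0 - J = -J)
1/(-457768 + r(964)) = 1/(-457768 - 1*964) = 1/(-457768 - 964) = 1/(-458732) = -1/458732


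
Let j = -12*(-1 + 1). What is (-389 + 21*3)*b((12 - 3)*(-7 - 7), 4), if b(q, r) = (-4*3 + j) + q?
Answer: 44988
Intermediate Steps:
j = 0 (j = -12*0 = -4*0 = 0)
b(q, r) = -12 + q (b(q, r) = (-4*3 + 0) + q = (-12 + 0) + q = -12 + q)
(-389 + 21*3)*b((12 - 3)*(-7 - 7), 4) = (-389 + 21*3)*(-12 + (12 - 3)*(-7 - 7)) = (-389 + 63)*(-12 + 9*(-14)) = -326*(-12 - 126) = -326*(-138) = 44988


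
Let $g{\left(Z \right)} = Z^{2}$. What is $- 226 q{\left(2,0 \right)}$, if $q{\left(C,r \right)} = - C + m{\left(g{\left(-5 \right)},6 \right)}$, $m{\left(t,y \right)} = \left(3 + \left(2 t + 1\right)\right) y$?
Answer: $-72772$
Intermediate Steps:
$m{\left(t,y \right)} = y \left(4 + 2 t\right)$ ($m{\left(t,y \right)} = \left(3 + \left(1 + 2 t\right)\right) y = \left(4 + 2 t\right) y = y \left(4 + 2 t\right)$)
$q{\left(C,r \right)} = 324 - C$ ($q{\left(C,r \right)} = - C + 2 \cdot 6 \left(2 + \left(-5\right)^{2}\right) = - C + 2 \cdot 6 \left(2 + 25\right) = - C + 2 \cdot 6 \cdot 27 = - C + 324 = 324 - C$)
$- 226 q{\left(2,0 \right)} = - 226 \left(324 - 2\right) = \left(-226\right) 322 = -72772$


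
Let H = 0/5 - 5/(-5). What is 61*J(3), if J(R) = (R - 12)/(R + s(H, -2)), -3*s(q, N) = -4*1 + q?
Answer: -549/4 ≈ -137.25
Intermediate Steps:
H = 1 (H = 0*(⅕) - 5*(-⅕) = 0 + 1 = 1)
s(q, N) = 4/3 - q/3 (s(q, N) = -(-4*1 + q)/3 = -(-4 + q)/3 = 4/3 - q/3)
J(R) = (-12 + R)/(1 + R) (J(R) = (R - 12)/(R + (4/3 - ⅓*1)) = (-12 + R)/(R + (4/3 - ⅓)) = (-12 + R)/(R + 1) = (-12 + R)/(1 + R))
61*J(3) = 61*((-12 + 3)/(1 + 3)) = 61*(-9/4) = -549/4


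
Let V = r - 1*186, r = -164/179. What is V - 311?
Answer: -89127/179 ≈ -497.92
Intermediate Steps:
r = -164/179 (r = -164*1/179 = -164/179 ≈ -0.91620)
V = -33458/179 (V = -164/179 - 1*186 = -164/179 - 186 = -33458/179 ≈ -186.92)
V - 311 = -33458/179 - 311 = -89127/179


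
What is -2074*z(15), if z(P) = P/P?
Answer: -2074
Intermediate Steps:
z(P) = 1
-2074*z(15) = -2074*1 = -2074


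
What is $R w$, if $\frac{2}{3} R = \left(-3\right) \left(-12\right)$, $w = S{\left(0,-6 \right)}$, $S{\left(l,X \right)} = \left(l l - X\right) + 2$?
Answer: $432$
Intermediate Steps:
$S{\left(l,X \right)} = 2 + l^{2} - X$ ($S{\left(l,X \right)} = \left(l^{2} - X\right) + 2 = 2 + l^{2} - X$)
$w = 8$ ($w = 2 + 0^{2} - -6 = 2 + 0 + 6 = 8$)
$R = 54$ ($R = \frac{3 \left(\left(-3\right) \left(-12\right)\right)}{2} = \frac{3}{2} \cdot 36 = 54$)
$R w = 54 \cdot 8 = 432$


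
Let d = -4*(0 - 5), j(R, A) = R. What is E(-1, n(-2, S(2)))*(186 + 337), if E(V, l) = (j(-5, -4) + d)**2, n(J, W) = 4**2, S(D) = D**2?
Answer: 117675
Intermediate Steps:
d = 20 (d = -4*(-5) = 20)
n(J, W) = 16
E(V, l) = 225 (E(V, l) = (-5 + 20)**2 = 15**2 = 225)
E(-1, n(-2, S(2)))*(186 + 337) = 225*(186 + 337) = 225*523 = 117675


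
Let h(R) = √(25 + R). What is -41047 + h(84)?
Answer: -41047 + √109 ≈ -41037.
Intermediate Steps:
-41047 + h(84) = -41047 + √(25 + 84) = -41047 + √109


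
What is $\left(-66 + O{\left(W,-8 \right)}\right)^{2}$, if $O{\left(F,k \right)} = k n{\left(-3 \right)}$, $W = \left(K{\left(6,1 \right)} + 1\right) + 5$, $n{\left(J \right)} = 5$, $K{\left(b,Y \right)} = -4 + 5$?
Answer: $11236$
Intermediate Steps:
$K{\left(b,Y \right)} = 1$
$W = 7$ ($W = \left(1 + 1\right) + 5 = 2 + 5 = 7$)
$O{\left(F,k \right)} = 5 k$ ($O{\left(F,k \right)} = k 5 = 5 k$)
$\left(-66 + O{\left(W,-8 \right)}\right)^{2} = \left(-66 + 5 \left(-8\right)\right)^{2} = \left(-66 - 40\right)^{2} = \left(-106\right)^{2} = 11236$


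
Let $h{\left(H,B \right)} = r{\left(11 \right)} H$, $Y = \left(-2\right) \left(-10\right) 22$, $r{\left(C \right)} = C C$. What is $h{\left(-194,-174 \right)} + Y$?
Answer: $-23034$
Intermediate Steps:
$r{\left(C \right)} = C^{2}$
$Y = 440$ ($Y = 20 \cdot 22 = 440$)
$h{\left(H,B \right)} = 121 H$ ($h{\left(H,B \right)} = 11^{2} H = 121 H$)
$h{\left(-194,-174 \right)} + Y = 121 \left(-194\right) + 440 = -23474 + 440 = -23034$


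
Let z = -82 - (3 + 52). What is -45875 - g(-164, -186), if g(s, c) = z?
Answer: -45738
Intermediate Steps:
z = -137 (z = -82 - 1*55 = -82 - 55 = -137)
g(s, c) = -137
-45875 - g(-164, -186) = -45875 - 1*(-137) = -45875 + 137 = -45738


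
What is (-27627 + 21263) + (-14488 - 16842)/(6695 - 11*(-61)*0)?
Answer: -655974/103 ≈ -6368.7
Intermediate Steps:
(-27627 + 21263) + (-14488 - 16842)/(6695 - 11*(-61)*0) = -6364 - 31330/(6695 + 671*0) = -6364 - 31330/(6695 + 0) = -6364 - 31330/6695 = -6364 - 31330*1/6695 = -6364 - 482/103 = -655974/103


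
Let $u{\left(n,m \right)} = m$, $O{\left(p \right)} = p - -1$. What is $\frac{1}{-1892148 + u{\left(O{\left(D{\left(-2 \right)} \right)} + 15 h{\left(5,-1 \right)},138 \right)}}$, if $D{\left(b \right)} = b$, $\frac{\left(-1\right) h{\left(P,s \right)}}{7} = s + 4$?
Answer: $- \frac{1}{1892010} \approx -5.2854 \cdot 10^{-7}$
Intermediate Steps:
$h{\left(P,s \right)} = -28 - 7 s$ ($h{\left(P,s \right)} = - 7 \left(s + 4\right) = - 7 \left(4 + s\right) = -28 - 7 s$)
$O{\left(p \right)} = 1 + p$ ($O{\left(p \right)} = p + 1 = 1 + p$)
$\frac{1}{-1892148 + u{\left(O{\left(D{\left(-2 \right)} \right)} + 15 h{\left(5,-1 \right)},138 \right)}} = \frac{1}{-1892148 + 138} = \frac{1}{-1892010} = - \frac{1}{1892010}$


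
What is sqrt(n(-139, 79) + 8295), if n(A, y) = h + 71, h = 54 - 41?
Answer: 21*sqrt(19) ≈ 91.537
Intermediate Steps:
h = 13
n(A, y) = 84 (n(A, y) = 13 + 71 = 84)
sqrt(n(-139, 79) + 8295) = sqrt(84 + 8295) = sqrt(8379) = 21*sqrt(19)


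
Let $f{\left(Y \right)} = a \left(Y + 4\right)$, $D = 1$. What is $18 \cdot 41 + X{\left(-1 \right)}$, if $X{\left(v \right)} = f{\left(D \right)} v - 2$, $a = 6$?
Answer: $706$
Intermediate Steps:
$f{\left(Y \right)} = 24 + 6 Y$ ($f{\left(Y \right)} = 6 \left(Y + 4\right) = 6 \left(4 + Y\right) = 24 + 6 Y$)
$X{\left(v \right)} = -2 + 30 v$ ($X{\left(v \right)} = \left(24 + 6 \cdot 1\right) v - 2 = \left(24 + 6\right) v - 2 = 30 v - 2 = -2 + 30 v$)
$18 \cdot 41 + X{\left(-1 \right)} = 18 \cdot 41 + \left(-2 + 30 \left(-1\right)\right) = 738 - 32 = 706$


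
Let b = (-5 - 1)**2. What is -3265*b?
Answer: -117540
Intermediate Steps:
b = 36 (b = (-6)**2 = 36)
-3265*b = -3265*36 = -117540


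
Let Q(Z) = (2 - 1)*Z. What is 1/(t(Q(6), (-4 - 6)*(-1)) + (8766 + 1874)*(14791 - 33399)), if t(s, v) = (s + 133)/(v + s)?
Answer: -16/3167825781 ≈ -5.0508e-9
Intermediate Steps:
Q(Z) = Z (Q(Z) = 1*Z = Z)
t(s, v) = (133 + s)/(s + v)
1/(t(Q(6), (-4 - 6)*(-1)) + (8766 + 1874)*(14791 - 33399)) = 1/((133 + 6)/(6 + (-4 - 6)*(-1)) + (8766 + 1874)*(14791 - 33399)) = 1/(139/(6 - 10*(-1)) + 10640*(-18608)) = 1/(139/(6 + 10) - 197989120) = 1/(139/16 - 197989120) = 1/(-3167825781/16) = -16/3167825781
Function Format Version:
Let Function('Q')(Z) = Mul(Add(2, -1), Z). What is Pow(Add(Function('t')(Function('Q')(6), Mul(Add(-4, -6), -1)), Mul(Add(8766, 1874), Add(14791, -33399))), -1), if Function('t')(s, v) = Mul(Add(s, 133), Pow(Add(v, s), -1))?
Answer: Rational(-16, 3167825781) ≈ -5.0508e-9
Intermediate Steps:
Function('Q')(Z) = Z (Function('Q')(Z) = Mul(1, Z) = Z)
Function('t')(s, v) = Mul(Pow(Add(s, v), -1), Add(133, s)) (Function('t')(s, v) = Mul(Add(133, s), Pow(Add(s, v), -1)) = Mul(Pow(Add(s, v), -1), Add(133, s)))
Pow(Add(Function('t')(Function('Q')(6), Mul(Add(-4, -6), -1)), Mul(Add(8766, 1874), Add(14791, -33399))), -1) = Pow(Add(Mul(Pow(Add(6, Mul(Add(-4, -6), -1)), -1), Add(133, 6)), Mul(Add(8766, 1874), Add(14791, -33399))), -1) = Pow(Add(Mul(Pow(Add(6, Mul(-10, -1)), -1), 139), Mul(10640, -18608)), -1) = Pow(Add(Mul(Pow(Add(6, 10), -1), 139), -197989120), -1) = Pow(Add(Mul(Pow(16, -1), 139), -197989120), -1) = Pow(Add(Mul(Rational(1, 16), 139), -197989120), -1) = Pow(Add(Rational(139, 16), -197989120), -1) = Pow(Rational(-3167825781, 16), -1) = Rational(-16, 3167825781)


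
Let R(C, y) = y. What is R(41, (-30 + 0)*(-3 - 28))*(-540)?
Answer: -502200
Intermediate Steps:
R(41, (-30 + 0)*(-3 - 28))*(-540) = ((-30 + 0)*(-3 - 28))*(-540) = -30*(-31)*(-540) = 930*(-540) = -502200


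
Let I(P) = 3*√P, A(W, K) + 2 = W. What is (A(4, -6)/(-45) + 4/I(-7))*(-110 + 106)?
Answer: 8/45 + 16*I*√7/21 ≈ 0.17778 + 2.0158*I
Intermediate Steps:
A(W, K) = -2 + W
(A(4, -6)/(-45) + 4/I(-7))*(-110 + 106) = ((-2 + 4)/(-45) + 4/((3*√(-7))))*(-110 + 106) = (2*(-1/45) + 4/((3*(I*√7))))*(-4) = (-2/45 + 4/((3*I*√7)))*(-4) = (-2/45 + 4*(-I*√7/21))*(-4) = (-2/45 - 4*I*√7/21)*(-4) = 8/45 + 16*I*√7/21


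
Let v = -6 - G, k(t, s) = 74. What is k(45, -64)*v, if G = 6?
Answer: -888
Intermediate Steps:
v = -12 (v = -6 - 1*6 = -6 - 6 = -12)
k(45, -64)*v = 74*(-12) = -888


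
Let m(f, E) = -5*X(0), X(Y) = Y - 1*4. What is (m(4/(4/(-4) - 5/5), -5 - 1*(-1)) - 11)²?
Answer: 81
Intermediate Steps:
X(Y) = -4 + Y (X(Y) = Y - 4 = -4 + Y)
m(f, E) = 20 (m(f, E) = -5*(-4 + 0) = -5*(-4) = 20)
(m(4/(4/(-4) - 5/5), -5 - 1*(-1)) - 11)² = (20 - 11)² = 9² = 81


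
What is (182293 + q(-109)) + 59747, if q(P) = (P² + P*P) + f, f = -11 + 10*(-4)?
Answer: 265751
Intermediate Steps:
f = -51 (f = -11 - 40 = -51)
q(P) = -51 + 2*P² (q(P) = (P² + P*P) - 51 = (P² + P²) - 51 = 2*P² - 51 = -51 + 2*P²)
(182293 + q(-109)) + 59747 = (182293 + (-51 + 2*(-109)²)) + 59747 = (182293 + (-51 + 2*11881)) + 59747 = (182293 + (-51 + 23762)) + 59747 = (182293 + 23711) + 59747 = 206004 + 59747 = 265751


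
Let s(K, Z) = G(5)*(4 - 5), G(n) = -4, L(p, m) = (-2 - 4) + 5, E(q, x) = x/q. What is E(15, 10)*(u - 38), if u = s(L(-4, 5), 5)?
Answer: -68/3 ≈ -22.667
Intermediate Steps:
L(p, m) = -1 (L(p, m) = -6 + 5 = -1)
s(K, Z) = 4 (s(K, Z) = -4*(4 - 5) = -4*(-1) = 4)
u = 4
E(15, 10)*(u - 38) = (10/15)*(4 - 38) = (10*(1/15))*(-34) = (2/3)*(-34) = -68/3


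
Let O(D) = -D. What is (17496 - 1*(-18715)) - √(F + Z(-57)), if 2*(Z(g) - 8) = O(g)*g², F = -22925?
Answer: 36211 - √278718/2 ≈ 35947.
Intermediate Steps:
Z(g) = 8 - g³/2 (Z(g) = 8 + ((-g)*g²)/2 = 8 + (-g³)/2 = 8 - g³/2)
(17496 - 1*(-18715)) - √(F + Z(-57)) = (17496 - 1*(-18715)) - √(-22925 + (8 - ½*(-57)³)) = (17496 + 18715) - √(-22925 + (8 - ½*(-185193))) = 36211 - √(-22925 + (8 + 185193/2)) = 36211 - √(-22925 + 185209/2) = 36211 - √(139359/2) = 36211 - √278718/2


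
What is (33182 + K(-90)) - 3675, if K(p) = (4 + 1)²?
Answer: 29532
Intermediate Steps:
K(p) = 25 (K(p) = 5² = 25)
(33182 + K(-90)) - 3675 = (33182 + 25) - 3675 = 33207 - 3675 = 29532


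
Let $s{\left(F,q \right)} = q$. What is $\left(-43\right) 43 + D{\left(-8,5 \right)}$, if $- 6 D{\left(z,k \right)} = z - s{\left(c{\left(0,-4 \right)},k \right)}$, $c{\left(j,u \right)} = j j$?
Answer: $- \frac{11081}{6} \approx -1846.8$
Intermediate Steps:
$c{\left(j,u \right)} = j^{2}$
$D{\left(z,k \right)} = - \frac{z}{6} + \frac{k}{6}$ ($D{\left(z,k \right)} = - \frac{z - k}{6} = - \frac{z}{6} + \frac{k}{6}$)
$\left(-43\right) 43 + D{\left(-8,5 \right)} = \left(-43\right) 43 + \left(\left(- \frac{1}{6}\right) \left(-8\right) + \frac{1}{6} \cdot 5\right) = -1849 + \left(\frac{4}{3} + \frac{5}{6}\right) = -1849 + \frac{13}{6} = - \frac{11081}{6}$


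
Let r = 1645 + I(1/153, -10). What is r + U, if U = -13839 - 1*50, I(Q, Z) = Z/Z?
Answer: -12243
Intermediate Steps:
I(Q, Z) = 1
r = 1646 (r = 1645 + 1 = 1646)
U = -13889 (U = -13839 - 50 = -13889)
r + U = 1646 - 13889 = -12243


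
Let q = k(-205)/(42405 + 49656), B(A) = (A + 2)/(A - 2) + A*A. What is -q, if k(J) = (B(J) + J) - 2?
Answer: -8656529/19056627 ≈ -0.45425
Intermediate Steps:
B(A) = A² + (2 + A)/(-2 + A) (B(A) = (2 + A)/(-2 + A) + A² = A² + (2 + A)/(-2 + A))
k(J) = -2 + J + (2 + J + J³ - 2*J²)/(-2 + J) (k(J) = ((2 + J + J³ - 2*J²)/(-2 + J) + J) - 2 = (J + (2 + J + J³ - 2*J²)/(-2 + J)) - 2 = -2 + J + (2 + J + J³ - 2*J²)/(-2 + J))
q = 8656529/19056627 (q = ((6 + (-205)³ - 1*(-205)² - 3*(-205))/(-2 - 205))/(42405 + 49656) = ((6 - 8615125 - 1*42025 + 615)/(-207))/92061 = -(6 - 8615125 - 42025 + 615)/207*(1/92061) = -1/207*(-8656529)*(1/92061) = (8656529/207)*(1/92061) = 8656529/19056627 ≈ 0.45425)
-q = -1*8656529/19056627 = -8656529/19056627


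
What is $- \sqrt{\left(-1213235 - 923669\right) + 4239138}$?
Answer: $- \sqrt{2102234} \approx -1449.9$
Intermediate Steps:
$- \sqrt{\left(-1213235 - 923669\right) + 4239138} = - \sqrt{-2136904 + 4239138} = - \sqrt{2102234}$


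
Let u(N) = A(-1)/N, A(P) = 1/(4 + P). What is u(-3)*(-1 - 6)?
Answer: 7/9 ≈ 0.77778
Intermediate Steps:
u(N) = 1/(3*N) (u(N) = 1/((4 - 1)*N) = 1/(3*N))
u(-3)*(-1 - 6) = ((⅓)/(-3))*(-1 - 6) = ((⅓)*(-⅓))*(-7) = -⅑*(-7) = 7/9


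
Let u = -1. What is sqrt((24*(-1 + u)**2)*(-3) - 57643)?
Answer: I*sqrt(57931) ≈ 240.69*I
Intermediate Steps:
sqrt((24*(-1 + u)**2)*(-3) - 57643) = sqrt((24*(-1 - 1)**2)*(-3) - 57643) = sqrt((24*(-2)**2)*(-3) - 57643) = sqrt((24*4)*(-3) - 57643) = sqrt(96*(-3) - 57643) = sqrt(-288 - 57643) = sqrt(-57931) = I*sqrt(57931)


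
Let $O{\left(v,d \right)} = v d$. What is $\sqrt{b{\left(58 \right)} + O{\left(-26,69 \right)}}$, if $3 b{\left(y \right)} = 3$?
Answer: $i \sqrt{1793} \approx 42.344 i$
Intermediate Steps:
$b{\left(y \right)} = 1$ ($b{\left(y \right)} = \frac{1}{3} \cdot 3 = 1$)
$O{\left(v,d \right)} = d v$
$\sqrt{b{\left(58 \right)} + O{\left(-26,69 \right)}} = \sqrt{1 + 69 \left(-26\right)} = \sqrt{1 - 1794} = \sqrt{-1793} = i \sqrt{1793}$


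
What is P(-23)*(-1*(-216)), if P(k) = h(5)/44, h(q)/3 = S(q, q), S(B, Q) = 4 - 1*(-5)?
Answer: 1458/11 ≈ 132.55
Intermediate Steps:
S(B, Q) = 9 (S(B, Q) = 4 + 5 = 9)
h(q) = 27 (h(q) = 3*9 = 27)
P(k) = 27/44
P(-23)*(-1*(-216)) = 27*(-1*(-216))/44 = (27/44)*216 = 1458/11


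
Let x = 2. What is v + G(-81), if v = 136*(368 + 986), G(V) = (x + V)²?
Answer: 190385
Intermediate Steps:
G(V) = (2 + V)²
v = 184144 (v = 136*1354 = 184144)
v + G(-81) = 184144 + (2 - 81)² = 184144 + (-79)² = 184144 + 6241 = 190385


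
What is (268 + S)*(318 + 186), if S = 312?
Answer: 292320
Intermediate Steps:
(268 + S)*(318 + 186) = (268 + 312)*(318 + 186) = 580*504 = 292320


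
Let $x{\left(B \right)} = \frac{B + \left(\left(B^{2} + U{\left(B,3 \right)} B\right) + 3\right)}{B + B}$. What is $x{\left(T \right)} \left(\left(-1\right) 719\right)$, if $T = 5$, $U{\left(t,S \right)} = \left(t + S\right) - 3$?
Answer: $- \frac{20851}{5} \approx -4170.2$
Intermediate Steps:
$U{\left(t,S \right)} = -3 + S + t$ ($U{\left(t,S \right)} = \left(S + t\right) - 3 = -3 + S + t$)
$x{\left(B \right)} = \frac{3 + B + 2 B^{2}}{2 B}$ ($x{\left(B \right)} = \frac{B + \left(\left(B^{2} + \left(-3 + 3 + B\right) B\right) + 3\right)}{B + B} = \frac{B + \left(\left(B^{2} + B B\right) + 3\right)}{2 B} = \left(B + \left(\left(B^{2} + B^{2}\right) + 3\right)\right) \frac{1}{2 B} = \left(B + \left(2 B^{2} + 3\right)\right) \frac{1}{2 B} = \left(B + \left(3 + 2 B^{2}\right)\right) \frac{1}{2 B} = \left(3 + B + 2 B^{2}\right) \frac{1}{2 B} = \frac{3 + B + 2 B^{2}}{2 B}$)
$x{\left(T \right)} \left(\left(-1\right) 719\right) = \left(\frac{1}{2} + 5 + \frac{3}{2 \cdot 5}\right) \left(\left(-1\right) 719\right) = \left(\frac{1}{2} + 5 + \frac{3}{2} \cdot \frac{1}{5}\right) \left(-719\right) = \left(\frac{1}{2} + 5 + \frac{3}{10}\right) \left(-719\right) = \frac{29}{5} \left(-719\right) = - \frac{20851}{5}$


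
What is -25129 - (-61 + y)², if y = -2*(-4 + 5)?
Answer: -29098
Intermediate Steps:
y = -2 (y = -2*1 = -2)
-25129 - (-61 + y)² = -25129 - (-61 - 2)² = -25129 - 1*(-63)² = -25129 - 1*3969 = -25129 - 3969 = -29098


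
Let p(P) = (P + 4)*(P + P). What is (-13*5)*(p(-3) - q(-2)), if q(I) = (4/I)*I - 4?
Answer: 390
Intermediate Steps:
p(P) = 2*P*(4 + P) (p(P) = (4 + P)*(2*P) = 2*P*(4 + P))
q(I) = 0 (q(I) = 4 - 4 = 0)
(-13*5)*(p(-3) - q(-2)) = (-13*5)*(2*(-3)*(4 - 3) - 1*0) = -65*(2*(-3)*1 + 0) = -65*(-6 + 0) = -65*(-6) = 390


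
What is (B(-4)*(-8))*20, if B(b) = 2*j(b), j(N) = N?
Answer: 1280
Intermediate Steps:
B(b) = 2*b
(B(-4)*(-8))*20 = ((2*(-4))*(-8))*20 = -8*(-8)*20 = 64*20 = 1280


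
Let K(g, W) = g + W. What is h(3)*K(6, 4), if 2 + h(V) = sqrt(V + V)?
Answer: -20 + 10*sqrt(6) ≈ 4.4949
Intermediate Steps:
K(g, W) = W + g
h(V) = -2 + sqrt(2)*sqrt(V) (h(V) = -2 + sqrt(V + V) = -2 + sqrt(2*V) = -2 + sqrt(2)*sqrt(V))
h(3)*K(6, 4) = (-2 + sqrt(2)*sqrt(3))*(4 + 6) = (-2 + sqrt(6))*10 = -20 + 10*sqrt(6)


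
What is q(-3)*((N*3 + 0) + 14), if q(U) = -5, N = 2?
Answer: -100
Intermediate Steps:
q(-3)*((N*3 + 0) + 14) = -5*((2*3 + 0) + 14) = -5*((6 + 0) + 14) = -5*(6 + 14) = -5*20 = -100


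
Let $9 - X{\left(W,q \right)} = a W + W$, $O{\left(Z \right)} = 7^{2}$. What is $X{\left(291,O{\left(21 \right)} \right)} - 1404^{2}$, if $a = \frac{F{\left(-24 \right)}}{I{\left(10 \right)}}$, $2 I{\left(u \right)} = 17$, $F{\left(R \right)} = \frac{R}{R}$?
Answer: $- \frac{33516048}{17} \approx -1.9715 \cdot 10^{6}$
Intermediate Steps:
$O{\left(Z \right)} = 49$
$F{\left(R \right)} = 1$
$I{\left(u \right)} = \frac{17}{2}$ ($I{\left(u \right)} = \frac{1}{2} \cdot 17 = \frac{17}{2}$)
$a = \frac{2}{17}$ ($a = 1 \frac{1}{\frac{17}{2}} = 1 \cdot \frac{2}{17} = \frac{2}{17} \approx 0.11765$)
$X{\left(W,q \right)} = 9 - \frac{19 W}{17}$ ($X{\left(W,q \right)} = 9 - \left(\frac{2 W}{17} + W\right) = 9 - \frac{19 W}{17}$)
$X{\left(291,O{\left(21 \right)} \right)} - 1404^{2} = \left(9 - \frac{5529}{17}\right) - 1404^{2} = \left(9 - \frac{5529}{17}\right) - 1971216 = - \frac{5376}{17} - 1971216 = - \frac{33516048}{17}$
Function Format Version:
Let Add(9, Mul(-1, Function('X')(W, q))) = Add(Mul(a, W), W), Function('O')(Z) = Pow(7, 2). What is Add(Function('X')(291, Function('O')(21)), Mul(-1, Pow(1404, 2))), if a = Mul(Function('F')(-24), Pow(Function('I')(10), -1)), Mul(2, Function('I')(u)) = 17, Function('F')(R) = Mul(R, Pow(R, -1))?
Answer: Rational(-33516048, 17) ≈ -1.9715e+6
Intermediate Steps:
Function('O')(Z) = 49
Function('F')(R) = 1
Function('I')(u) = Rational(17, 2) (Function('I')(u) = Mul(Rational(1, 2), 17) = Rational(17, 2))
a = Rational(2, 17) (a = Mul(1, Pow(Rational(17, 2), -1)) = Mul(1, Rational(2, 17)) = Rational(2, 17) ≈ 0.11765)
Function('X')(W, q) = Add(9, Mul(Rational(-19, 17), W)) (Function('X')(W, q) = Add(9, Mul(-1, Add(Mul(Rational(2, 17), W), W))) = Add(9, Mul(-1, Mul(Rational(19, 17), W))) = Add(9, Mul(Rational(-19, 17), W)))
Add(Function('X')(291, Function('O')(21)), Mul(-1, Pow(1404, 2))) = Add(Add(9, Mul(Rational(-19, 17), 291)), Mul(-1, Pow(1404, 2))) = Add(Add(9, Rational(-5529, 17)), Mul(-1, 1971216)) = Add(Rational(-5376, 17), -1971216) = Rational(-33516048, 17)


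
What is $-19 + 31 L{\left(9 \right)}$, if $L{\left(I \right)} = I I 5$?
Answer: $12536$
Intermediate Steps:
$L{\left(I \right)} = 5 I^{2}$ ($L{\left(I \right)} = I^{2} \cdot 5 = 5 I^{2}$)
$-19 + 31 L{\left(9 \right)} = -19 + 31 \cdot 5 \cdot 9^{2} = -19 + 31 \cdot 5 \cdot 81 = -19 + 31 \cdot 405 = -19 + 12555 = 12536$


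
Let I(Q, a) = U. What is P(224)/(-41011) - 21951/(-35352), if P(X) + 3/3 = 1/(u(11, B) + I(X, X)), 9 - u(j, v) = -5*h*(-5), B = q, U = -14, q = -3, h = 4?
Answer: 10503128413/16914576840 ≈ 0.62095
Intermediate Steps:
I(Q, a) = -14
B = -3
u(j, v) = -91 (u(j, v) = 9 - (-5*4)*(-5) = 9 - (-20)*(-5) = 9 - 1*100 = 9 - 100 = -91)
P(X) = -106/105 (P(X) = -1 + 1/(-91 - 14) = -1 + 1/(-105) = -1 - 1/105 = -106/105)
P(224)/(-41011) - 21951/(-35352) = -106/105/(-41011) - 21951/(-35352) = -106/105*(-1/41011) - 21951*(-1/35352) = 106/4306155 + 2439/3928 = 10503128413/16914576840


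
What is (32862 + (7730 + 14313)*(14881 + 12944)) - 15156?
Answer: 613364181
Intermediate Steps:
(32862 + (7730 + 14313)*(14881 + 12944)) - 15156 = (32862 + 22043*27825) - 15156 = (32862 + 613346475) - 15156 = 613379337 - 15156 = 613364181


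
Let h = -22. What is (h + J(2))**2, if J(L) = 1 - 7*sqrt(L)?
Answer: 539 + 294*sqrt(2) ≈ 954.78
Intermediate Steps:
J(L) = 1 - 7*sqrt(L)
(h + J(2))**2 = (-22 + (1 - 7*sqrt(2)))**2 = (-21 - 7*sqrt(2))**2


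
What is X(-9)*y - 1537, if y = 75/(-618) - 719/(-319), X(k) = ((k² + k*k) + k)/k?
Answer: -103384781/65714 ≈ -1573.3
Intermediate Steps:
X(k) = (k + 2*k²)/k (X(k) = ((k² + k²) + k)/k = (2*k² + k)/k = (k + 2*k²)/k)
y = 140139/65714 (y = 75*(-1/618) - 719*(-1/319) = -25/206 + 719/319 = 140139/65714 ≈ 2.1326)
X(-9)*y - 1537 = (1 + 2*(-9))*(140139/65714) - 1537 = (1 - 18)*(140139/65714) - 1537 = -17*140139/65714 - 1537 = -2382363/65714 - 1537 = -103384781/65714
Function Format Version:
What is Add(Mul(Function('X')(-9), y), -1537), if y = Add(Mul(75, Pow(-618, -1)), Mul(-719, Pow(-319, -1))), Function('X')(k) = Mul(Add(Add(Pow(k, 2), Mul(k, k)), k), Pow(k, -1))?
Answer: Rational(-103384781, 65714) ≈ -1573.3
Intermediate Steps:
Function('X')(k) = Mul(Pow(k, -1), Add(k, Mul(2, Pow(k, 2)))) (Function('X')(k) = Mul(Add(Add(Pow(k, 2), Pow(k, 2)), k), Pow(k, -1)) = Mul(Add(Mul(2, Pow(k, 2)), k), Pow(k, -1)) = Mul(Add(k, Mul(2, Pow(k, 2))), Pow(k, -1)) = Mul(Pow(k, -1), Add(k, Mul(2, Pow(k, 2)))))
y = Rational(140139, 65714) (y = Add(Mul(75, Rational(-1, 618)), Mul(-719, Rational(-1, 319))) = Add(Rational(-25, 206), Rational(719, 319)) = Rational(140139, 65714) ≈ 2.1326)
Add(Mul(Function('X')(-9), y), -1537) = Add(Mul(Add(1, Mul(2, -9)), Rational(140139, 65714)), -1537) = Add(Mul(Add(1, -18), Rational(140139, 65714)), -1537) = Add(Mul(-17, Rational(140139, 65714)), -1537) = Add(Rational(-2382363, 65714), -1537) = Rational(-103384781, 65714)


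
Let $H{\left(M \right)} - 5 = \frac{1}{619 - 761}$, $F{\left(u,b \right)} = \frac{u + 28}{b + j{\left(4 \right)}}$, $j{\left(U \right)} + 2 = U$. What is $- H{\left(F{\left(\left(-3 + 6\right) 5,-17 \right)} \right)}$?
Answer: $- \frac{709}{142} \approx -4.993$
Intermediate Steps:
$j{\left(U \right)} = -2 + U$
$F{\left(u,b \right)} = \frac{28 + u}{2 + b}$ ($F{\left(u,b \right)} = \frac{u + 28}{b + \left(-2 + 4\right)} = \frac{28 + u}{b + 2} = \frac{28 + u}{2 + b}$)
$H{\left(M \right)} = \frac{709}{142}$ ($H{\left(M \right)} = 5 + \frac{1}{619 - 761} = 5 + \frac{1}{-142} = 5 - \frac{1}{142} = \frac{709}{142}$)
$- H{\left(F{\left(\left(-3 + 6\right) 5,-17 \right)} \right)} = \left(-1\right) \frac{709}{142} = - \frac{709}{142}$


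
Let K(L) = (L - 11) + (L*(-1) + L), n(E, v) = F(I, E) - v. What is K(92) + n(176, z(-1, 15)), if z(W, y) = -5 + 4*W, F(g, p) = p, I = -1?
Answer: 266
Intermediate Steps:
n(E, v) = E - v
K(L) = -11 + L (K(L) = (-11 + L) + (-L + L) = (-11 + L) + 0 = -11 + L)
K(92) + n(176, z(-1, 15)) = (-11 + 92) + (176 - (-5 + 4*(-1))) = 81 + (176 - (-5 - 4)) = 81 + (176 - 1*(-9)) = 81 + (176 + 9) = 81 + 185 = 266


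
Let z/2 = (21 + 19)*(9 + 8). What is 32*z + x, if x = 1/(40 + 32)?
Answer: 3133441/72 ≈ 43520.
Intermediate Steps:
x = 1/72 ≈ 0.013889
z = 1360 (z = 2*((21 + 19)*(9 + 8)) = 2*(40*17) = 2*680 = 1360)
32*z + x = 32*1360 + 1/72 = 43520 + 1/72 = 3133441/72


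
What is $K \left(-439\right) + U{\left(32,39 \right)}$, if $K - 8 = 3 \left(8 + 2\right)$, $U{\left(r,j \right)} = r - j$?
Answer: $-16689$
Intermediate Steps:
$K = 38$ ($K = 8 + 3 \left(8 + 2\right) = 8 + 3 \cdot 10 = 8 + 30 = 38$)
$K \left(-439\right) + U{\left(32,39 \right)} = 38 \left(-439\right) + \left(32 - 39\right) = -16682 + \left(32 - 39\right) = -16682 - 7 = -16689$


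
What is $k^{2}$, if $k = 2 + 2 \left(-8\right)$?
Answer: $196$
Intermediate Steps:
$k = -14$ ($k = 2 - 16 = -14$)
$k^{2} = \left(-14\right)^{2} = 196$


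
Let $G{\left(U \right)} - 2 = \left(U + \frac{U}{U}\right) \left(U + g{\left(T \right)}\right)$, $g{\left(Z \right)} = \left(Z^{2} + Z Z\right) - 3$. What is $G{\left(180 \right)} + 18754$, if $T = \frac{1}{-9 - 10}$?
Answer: $\frac{18336635}{361} \approx 50794.0$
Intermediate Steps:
$T = - \frac{1}{19}$ ($T = \frac{1}{-19} = - \frac{1}{19} \approx -0.052632$)
$g{\left(Z \right)} = -3 + 2 Z^{2}$ ($g{\left(Z \right)} = \left(Z^{2} + Z^{2}\right) - 3 = 2 Z^{2} - 3 = -3 + 2 Z^{2}$)
$G{\left(U \right)} = 2 + \left(1 + U\right) \left(- \frac{1081}{361} + U\right)$ ($G{\left(U \right)} = 2 + \left(U + \frac{U}{U}\right) \left(U - \left(3 - 2 \left(- \frac{1}{19}\right)^{2}\right)\right) = 2 + \left(U + 1\right) \left(U + \left(-3 + 2 \cdot \frac{1}{361}\right)\right) = 2 + \left(1 + U\right) \left(U + \left(-3 + \frac{2}{361}\right)\right) = 2 + \left(1 + U\right) \left(U - \frac{1081}{361}\right) = 2 + \left(1 + U\right) \left(- \frac{1081}{361} + U\right)$)
$G{\left(180 \right)} + 18754 = \left(- \frac{359}{361} + 180^{2} - \frac{129600}{361}\right) + 18754 = \left(- \frac{359}{361} + 32400 - \frac{129600}{361}\right) + 18754 = \frac{11566441}{361} + 18754 = \frac{18336635}{361}$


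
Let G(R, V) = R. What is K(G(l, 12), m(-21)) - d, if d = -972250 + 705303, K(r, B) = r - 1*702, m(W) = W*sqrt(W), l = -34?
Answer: 266211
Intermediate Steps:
m(W) = W**(3/2)
K(r, B) = -702 + r (K(r, B) = r - 702 = -702 + r)
d = -266947
K(G(l, 12), m(-21)) - d = (-702 - 34) - 1*(-266947) = -736 + 266947 = 266211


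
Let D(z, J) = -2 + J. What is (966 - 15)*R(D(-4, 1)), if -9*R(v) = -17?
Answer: 5389/3 ≈ 1796.3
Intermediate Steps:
R(v) = 17/9 (R(v) = -⅑*(-17) = 17/9)
(966 - 15)*R(D(-4, 1)) = (966 - 15)*(17/9) = 951*(17/9) = 5389/3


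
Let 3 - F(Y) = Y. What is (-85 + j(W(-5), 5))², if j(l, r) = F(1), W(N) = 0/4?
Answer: 6889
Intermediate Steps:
W(N) = 0 (W(N) = 0*(¼) = 0)
F(Y) = 3 - Y
j(l, r) = 2 (j(l, r) = 3 - 1*1 = 3 - 1 = 2)
(-85 + j(W(-5), 5))² = (-85 + 2)² = (-83)² = 6889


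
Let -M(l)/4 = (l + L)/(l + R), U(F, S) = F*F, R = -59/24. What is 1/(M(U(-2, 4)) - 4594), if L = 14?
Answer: -37/171706 ≈ -0.00021548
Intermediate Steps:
R = -59/24 (R = -59*1/24 = -59/24 ≈ -2.4583)
U(F, S) = F²
M(l) = -4*(14 + l)/(-59/24 + l) (M(l) = -4*(l + 14)/(l - 59/24) = -4*(14 + l)/(-59/24 + l))
1/(M(U(-2, 4)) - 4594) = 1/(96*(-14 - 1*(-2)²)/(-59 + 24*(-2)²) - 4594) = 1/(96*(-14 - 1*4)/(-59 + 24*4) - 4594) = 1/(96*(-14 - 4)/(-59 + 96) - 4594) = 1/(96*(-18)/37 - 4594) = 1/(96*(1/37)*(-18) - 4594) = 1/(-1728/37 - 4594) = 1/(-171706/37) = -37/171706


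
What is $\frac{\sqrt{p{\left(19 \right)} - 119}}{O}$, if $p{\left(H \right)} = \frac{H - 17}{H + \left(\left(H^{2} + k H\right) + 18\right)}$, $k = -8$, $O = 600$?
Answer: $\frac{i \sqrt{450057}}{36900} \approx 0.018181 i$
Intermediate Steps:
$p{\left(H \right)} = \frac{-17 + H}{18 + H^{2} - 7 H}$ ($p{\left(H \right)} = \frac{H - 17}{H + \left(\left(H^{2} - 8 H\right) + 18\right)} = \frac{-17 + H}{H + \left(18 + H^{2} - 8 H\right)} = \frac{-17 + H}{18 + H^{2} - 7 H}$)
$\frac{\sqrt{p{\left(19 \right)} - 119}}{O} = \frac{\sqrt{\frac{-17 + 19}{18 + 19^{2} - 133} - 119}}{600} = \sqrt{\frac{1}{18 + 361 - 133} \cdot 2 - 119} \cdot \frac{1}{600} = \sqrt{\frac{1}{246} \cdot 2 - 119} \cdot \frac{1}{600} = \sqrt{\frac{1}{123} - 119} \cdot \frac{1}{600} = \sqrt{- \frac{14636}{123}} \cdot \frac{1}{600} = \frac{2 i \sqrt{450057}}{123} \cdot \frac{1}{600} = \frac{i \sqrt{450057}}{36900}$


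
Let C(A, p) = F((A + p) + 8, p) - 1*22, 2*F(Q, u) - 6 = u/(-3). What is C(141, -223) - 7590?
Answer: -45431/6 ≈ -7571.8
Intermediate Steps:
F(Q, u) = 3 - u/6 (F(Q, u) = 3 + (u/(-3))/2 = 3 + (u*(-⅓))/2 = 3 + (-u/3)/2 = 3 - u/6)
C(A, p) = -19 - p/6 (C(A, p) = (3 - p/6) - 1*22 = (3 - p/6) - 22 = -19 - p/6)
C(141, -223) - 7590 = (-19 - ⅙*(-223)) - 7590 = (-19 + 223/6) - 7590 = 109/6 - 7590 = -45431/6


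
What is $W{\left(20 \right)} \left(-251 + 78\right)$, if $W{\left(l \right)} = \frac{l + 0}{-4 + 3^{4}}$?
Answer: $- \frac{3460}{77} \approx -44.935$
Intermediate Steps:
$W{\left(l \right)} = \frac{l}{77}$ ($W{\left(l \right)} = \frac{l}{-4 + 81} = \frac{l}{77}$)
$W{\left(20 \right)} \left(-251 + 78\right) = \frac{1}{77} \cdot 20 \left(-251 + 78\right) = \frac{20}{77} \left(-173\right) = - \frac{3460}{77}$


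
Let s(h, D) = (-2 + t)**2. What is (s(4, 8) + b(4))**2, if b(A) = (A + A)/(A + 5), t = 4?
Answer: 1936/81 ≈ 23.901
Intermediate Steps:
s(h, D) = 4 (s(h, D) = (-2 + 4)**2 = 2**2 = 4)
b(A) = 2*A/(5 + A) (b(A) = (2*A)/(5 + A) = 2*A/(5 + A))
(s(4, 8) + b(4))**2 = (4 + 2*4/(5 + 4))**2 = (4 + 2*4/9)**2 = (4 + 2*4*(1/9))**2 = (4 + 8/9)**2 = (44/9)**2 = 1936/81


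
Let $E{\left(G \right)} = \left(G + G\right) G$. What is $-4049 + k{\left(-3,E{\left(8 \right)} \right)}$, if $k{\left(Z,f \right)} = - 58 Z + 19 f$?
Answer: $-1443$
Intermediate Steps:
$E{\left(G \right)} = 2 G^{2}$ ($E{\left(G \right)} = 2 G G = 2 G^{2}$)
$-4049 + k{\left(-3,E{\left(8 \right)} \right)} = -4049 - \left(-174 - 19 \cdot 2 \cdot 8^{2}\right) = -4049 + \left(174 + 19 \cdot 2 \cdot 64\right) = -4049 + \left(174 + 19 \cdot 128\right) = -4049 + \left(174 + 2432\right) = -4049 + 2606 = -1443$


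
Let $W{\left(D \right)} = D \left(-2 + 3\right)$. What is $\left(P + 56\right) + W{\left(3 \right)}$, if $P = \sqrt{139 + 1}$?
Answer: $59 + 2 \sqrt{35} \approx 70.832$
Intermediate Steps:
$P = 2 \sqrt{35}$ ($P = \sqrt{140} = 2 \sqrt{35} \approx 11.832$)
$W{\left(D \right)} = D$ ($W{\left(D \right)} = D 1 = D$)
$\left(P + 56\right) + W{\left(3 \right)} = \left(2 \sqrt{35} + 56\right) + 3 = \left(56 + 2 \sqrt{35}\right) + 3 = 59 + 2 \sqrt{35}$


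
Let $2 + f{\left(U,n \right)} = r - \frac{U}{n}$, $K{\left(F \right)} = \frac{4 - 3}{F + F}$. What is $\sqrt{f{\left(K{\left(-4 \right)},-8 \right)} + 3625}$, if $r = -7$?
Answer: $\frac{\sqrt{231423}}{8} \approx 60.133$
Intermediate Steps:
$K{\left(F \right)} = \frac{1}{2 F}$ ($K{\left(F \right)} = 1 \frac{1}{2 F} = \frac{1}{2 F}$)
$f{\left(U,n \right)} = -9 - \frac{U}{n}$ ($f{\left(U,n \right)} = -2 - \left(7 + \frac{U}{n}\right) = -9 - \frac{U}{n}$)
$\sqrt{f{\left(K{\left(-4 \right)},-8 \right)} + 3625} = \sqrt{\left(-9 - \frac{\frac{1}{2} \frac{1}{-4}}{-8}\right) + 3625} = \sqrt{\left(-9 - \frac{1}{2} \left(- \frac{1}{4}\right) \left(- \frac{1}{8}\right)\right) + 3625} = \sqrt{\left(-9 - \left(- \frac{1}{8}\right) \left(- \frac{1}{8}\right)\right) + 3625} = \sqrt{\left(-9 - \frac{1}{64}\right) + 3625} = \sqrt{- \frac{577}{64} + 3625} = \sqrt{\frac{231423}{64}} = \frac{\sqrt{231423}}{8}$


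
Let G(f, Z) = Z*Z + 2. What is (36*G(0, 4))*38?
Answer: 24624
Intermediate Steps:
G(f, Z) = 2 + Z² (G(f, Z) = Z² + 2 = 2 + Z²)
(36*G(0, 4))*38 = (36*(2 + 4²))*38 = (36*(2 + 16))*38 = (36*18)*38 = 648*38 = 24624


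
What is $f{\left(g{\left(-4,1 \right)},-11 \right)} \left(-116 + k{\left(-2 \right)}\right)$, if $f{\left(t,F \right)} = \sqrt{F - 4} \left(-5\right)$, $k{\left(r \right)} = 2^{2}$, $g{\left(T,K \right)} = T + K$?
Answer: $560 i \sqrt{15} \approx 2168.9 i$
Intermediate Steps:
$g{\left(T,K \right)} = K + T$
$k{\left(r \right)} = 4$
$f{\left(t,F \right)} = - 5 \sqrt{-4 + F}$ ($f{\left(t,F \right)} = \sqrt{-4 + F} \left(-5\right) = - 5 \sqrt{-4 + F}$)
$f{\left(g{\left(-4,1 \right)},-11 \right)} \left(-116 + k{\left(-2 \right)}\right) = - 5 \sqrt{-4 - 11} \left(-116 + 4\right) = - 5 \sqrt{-15} \left(-112\right) = - 5 i \sqrt{15} \left(-112\right) = 560 i \sqrt{15}$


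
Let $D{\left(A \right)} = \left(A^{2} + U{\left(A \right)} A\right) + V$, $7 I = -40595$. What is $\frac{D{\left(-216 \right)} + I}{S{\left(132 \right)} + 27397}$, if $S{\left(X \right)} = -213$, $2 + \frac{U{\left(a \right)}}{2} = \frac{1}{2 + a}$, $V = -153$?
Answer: $\frac{15567865}{10180408} \approx 1.5292$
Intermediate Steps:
$U{\left(a \right)} = -4 + \frac{2}{2 + a}$
$I = - \frac{40595}{7}$ ($I = \frac{1}{7} \left(-40595\right) = - \frac{40595}{7} \approx -5799.3$)
$D{\left(A \right)} = -153 + A^{2} + \frac{2 A \left(-3 - 2 A\right)}{2 + A}$ ($D{\left(A \right)} = \left(A^{2} + \frac{2 \left(-3 - 2 A\right)}{2 + A} A\right) - 153 = \left(A^{2} + \frac{2 A \left(-3 - 2 A\right)}{2 + A}\right) - 153 = -153 + A^{2} + \frac{2 A \left(-3 - 2 A\right)}{2 + A}$)
$\frac{D{\left(-216 \right)} + I}{S{\left(132 \right)} + 27397} = \frac{\frac{-306 + \left(-216\right)^{3} - -34344 - 2 \left(-216\right)^{2}}{2 - 216} - \frac{40595}{7}}{-213 + 27397} = \frac{\frac{-306 - 10077696 + 34344 - 93312}{-214} - \frac{40595}{7}}{27184} = \left(- \frac{-306 - 10077696 + 34344 - 93312}{214} - \frac{40595}{7}\right) \frac{1}{27184} = \left(\left(- \frac{1}{214}\right) \left(-10136970\right) - \frac{40595}{7}\right) \frac{1}{27184} = \left(\frac{5068485}{107} - \frac{40595}{7}\right) \frac{1}{27184} = \frac{31135730}{749} \cdot \frac{1}{27184} = \frac{15567865}{10180408}$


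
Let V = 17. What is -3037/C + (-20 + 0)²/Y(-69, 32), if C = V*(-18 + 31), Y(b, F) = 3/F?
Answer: 2819689/663 ≈ 4252.9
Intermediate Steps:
C = 221 (C = 17*(-18 + 31) = 17*13 = 221)
-3037/C + (-20 + 0)²/Y(-69, 32) = -3037/221 + (-20 + 0)²/((3/32)) = -3037*1/221 + (-20)²/((3*(1/32))) = -3037/221 + 400/(3/32) = -3037/221 + 400*(32/3) = -3037/221 + 12800/3 = 2819689/663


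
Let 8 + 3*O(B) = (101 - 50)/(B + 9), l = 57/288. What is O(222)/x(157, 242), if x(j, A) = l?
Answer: -19168/1463 ≈ -13.102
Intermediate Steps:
l = 19/96 (l = 57*(1/288) = 19/96 ≈ 0.19792)
x(j, A) = 19/96
O(B) = -8/3 + 17/(9 + B) (O(B) = -8/3 + ((101 - 50)/(B + 9))/3 = -8/3 + (51/(9 + B))/3 = -8/3 + 17/(9 + B))
O(222)/x(157, 242) = ((-21 - 8*222)/(3*(9 + 222)))/(19/96) = ((⅓)*(-21 - 1776)/231)*(96/19) = ((⅓)*(1/231)*(-1797))*(96/19) = -599/231*96/19 = -19168/1463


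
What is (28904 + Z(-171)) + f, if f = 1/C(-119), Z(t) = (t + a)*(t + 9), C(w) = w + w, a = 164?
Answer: 7149043/238 ≈ 30038.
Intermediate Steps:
C(w) = 2*w
Z(t) = (9 + t)*(164 + t) (Z(t) = (t + 164)*(t + 9) = (164 + t)*(9 + t) = (9 + t)*(164 + t))
f = -1/238 (f = 1/(2*(-119)) = 1/(-238) = -1/238 ≈ -0.0042017)
(28904 + Z(-171)) + f = (28904 + (1476 + (-171)² + 173*(-171))) - 1/238 = (28904 + (1476 + 29241 - 29583)) - 1/238 = (28904 + 1134) - 1/238 = 30038 - 1/238 = 7149043/238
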